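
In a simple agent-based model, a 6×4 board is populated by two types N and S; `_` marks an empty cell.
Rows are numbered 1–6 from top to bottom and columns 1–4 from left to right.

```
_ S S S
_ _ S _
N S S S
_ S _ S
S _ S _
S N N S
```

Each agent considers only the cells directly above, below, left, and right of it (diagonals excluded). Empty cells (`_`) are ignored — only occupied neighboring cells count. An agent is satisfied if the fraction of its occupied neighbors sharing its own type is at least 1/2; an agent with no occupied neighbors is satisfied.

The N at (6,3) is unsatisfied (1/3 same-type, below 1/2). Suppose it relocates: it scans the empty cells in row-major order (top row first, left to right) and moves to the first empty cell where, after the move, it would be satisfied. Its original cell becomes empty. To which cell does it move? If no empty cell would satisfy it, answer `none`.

Vacating (6,3). Empty cells in order:
  (1,1): 0/1 same-type → still unsatisfied.
  (2,1): 1/1 same-type → satisfied — stop here.

(2,1)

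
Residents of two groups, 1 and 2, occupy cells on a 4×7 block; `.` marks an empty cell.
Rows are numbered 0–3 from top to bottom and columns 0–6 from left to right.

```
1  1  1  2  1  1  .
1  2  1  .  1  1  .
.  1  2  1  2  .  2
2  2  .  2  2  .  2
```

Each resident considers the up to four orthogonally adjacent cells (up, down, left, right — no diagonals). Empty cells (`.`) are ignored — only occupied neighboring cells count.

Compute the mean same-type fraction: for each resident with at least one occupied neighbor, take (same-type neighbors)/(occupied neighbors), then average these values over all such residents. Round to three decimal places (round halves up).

(0,0)1 2/2
(0,1)1 2/3
(0,2)1 2/3
(0,3)2 0/2
(0,4)1 2/3
(0,5)1 2/2
(1,0)1 1/2
(1,1)2 0/4
(1,2)1 1/3
(1,4)1 2/3
(1,5)1 2/2
(2,1)1 0/3
(2,2)2 0/3
(2,3)1 0/3
(2,4)2 1/3
(2,6)2 1/1
(3,0)2 1/1
(3,1)2 1/2
(3,3)2 1/2
(3,4)2 2/2
(3,6)2 1/1
Sum over 21 residents: 2/2 + 2/3 + 2/3 + 0/2 + 2/3 + 2/2 + 1/2 + 0/4 + 1/3 + 2/3 + 2/2 + 0/3 + 0/3 + 0/3 + 1/3 + 1/1 + 1/1 + 1/2 + 1/2 + 2/2 + 1/1 = 71/6; mean = 71/6 ÷ 21 = 71/126 = 0.563492… → 0.563.

0.563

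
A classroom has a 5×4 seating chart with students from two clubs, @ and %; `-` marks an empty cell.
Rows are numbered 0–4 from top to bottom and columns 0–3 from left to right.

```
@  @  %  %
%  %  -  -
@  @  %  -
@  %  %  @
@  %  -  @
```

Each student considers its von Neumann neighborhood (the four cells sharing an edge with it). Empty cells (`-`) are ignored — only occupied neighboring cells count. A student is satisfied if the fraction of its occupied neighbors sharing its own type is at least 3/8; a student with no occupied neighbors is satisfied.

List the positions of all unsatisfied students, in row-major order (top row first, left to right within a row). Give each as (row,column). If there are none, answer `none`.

(0,0)@ 1/2 ✓
(0,1)@ 1/3 ✗
(0,2)% 1/2 ✓
(0,3)% 1/1 ✓
(1,0)% 1/3 ✗
(1,1)% 1/3 ✗
(2,0)@ 2/3 ✓
(2,1)@ 1/4 ✗
(2,2)% 1/2 ✓
(3,0)@ 2/3 ✓
(3,1)% 2/4 ✓
(3,2)% 2/3 ✓
(3,3)@ 1/2 ✓
(4,0)@ 1/2 ✓
(4,1)% 1/2 ✓
(4,3)@ 1/1 ✓

(0,1), (1,0), (1,1), (2,1)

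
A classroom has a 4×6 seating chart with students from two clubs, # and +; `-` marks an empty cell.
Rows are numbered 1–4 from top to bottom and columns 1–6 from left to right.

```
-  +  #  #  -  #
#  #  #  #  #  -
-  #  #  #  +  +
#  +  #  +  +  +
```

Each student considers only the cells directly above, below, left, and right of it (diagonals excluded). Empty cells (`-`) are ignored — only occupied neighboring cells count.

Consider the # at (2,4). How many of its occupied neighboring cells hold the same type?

Occupied neighbors of (2,4): (1,4)=#, (3,4)=#, (2,3)=#, (2,5)=#.
Same type (#): 4 of 4.

4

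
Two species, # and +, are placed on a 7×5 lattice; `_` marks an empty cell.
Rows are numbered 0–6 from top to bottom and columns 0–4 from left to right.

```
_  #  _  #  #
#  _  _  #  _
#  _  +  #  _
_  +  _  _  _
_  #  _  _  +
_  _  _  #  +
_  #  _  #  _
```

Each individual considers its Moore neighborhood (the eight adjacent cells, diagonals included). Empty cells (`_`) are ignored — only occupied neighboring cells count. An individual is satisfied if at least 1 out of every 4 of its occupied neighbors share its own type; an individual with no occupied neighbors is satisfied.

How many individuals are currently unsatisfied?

(0,1)# 1/1 ok
(0,3)# 2/2 ok
(0,4)# 2/2 ok
(1,0)# 2/2 ok
(1,3)# 3/4 ok
(2,0)# 1/2 ok
(2,2)+ 1/3 ok
(2,3)# 1/2 ok
(3,1)+ 1/3 ok
(4,1)# 0/1 unhappy
(4,4)+ 1/2 ok
(5,3)# 1/3 ok
(5,4)+ 1/3 ok
(6,1)# 0/0 ok
(6,3)# 1/2 ok
Unsatisfied: (4,1) — 1 in total.

1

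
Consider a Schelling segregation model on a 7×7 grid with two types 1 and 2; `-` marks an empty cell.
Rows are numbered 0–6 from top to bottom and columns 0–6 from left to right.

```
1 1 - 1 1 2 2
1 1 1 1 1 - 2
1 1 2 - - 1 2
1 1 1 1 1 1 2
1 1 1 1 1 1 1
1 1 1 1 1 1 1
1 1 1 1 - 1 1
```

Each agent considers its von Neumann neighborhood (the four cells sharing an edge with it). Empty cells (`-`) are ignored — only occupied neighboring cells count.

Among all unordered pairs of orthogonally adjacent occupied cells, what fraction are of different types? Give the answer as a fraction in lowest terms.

7/67

Scan each occupied cell's neighbors to the right and below so each pair is counted once.
From row 0: 1 unlike of 9 pairs (running 1/9).
From row 1: 1 unlike of 8 pairs (running 2/17).
From row 2: 3 unlike of 8 pairs (running 5/25).
From row 3: 2 unlike of 13 pairs (running 7/38).
From row 4: 0 unlike of 13 pairs (running 7/51).
From row 5: 0 unlike of 12 pairs (running 7/63).
From row 6: 0 unlike of 4 pairs (running 7/67).
Total adjacent occupied pairs: 67; unlike-type pairs: 7.
7/67 is already in lowest terms.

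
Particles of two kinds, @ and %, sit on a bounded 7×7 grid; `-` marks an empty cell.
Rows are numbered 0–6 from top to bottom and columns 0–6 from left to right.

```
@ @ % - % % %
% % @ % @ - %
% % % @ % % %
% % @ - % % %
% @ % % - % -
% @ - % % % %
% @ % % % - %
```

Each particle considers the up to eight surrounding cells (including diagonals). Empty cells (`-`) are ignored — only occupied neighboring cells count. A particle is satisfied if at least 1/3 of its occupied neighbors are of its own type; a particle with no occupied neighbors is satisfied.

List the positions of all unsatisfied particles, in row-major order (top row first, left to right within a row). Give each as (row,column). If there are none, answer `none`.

(1,2), (1,4), (3,2), (4,1), (5,1), (6,1)

Row 0: (0,0)@ 1/3 ok · (0,1)@ 2/5 ok · (0,2)% 2/4 ok · (0,4)% 2/3 ok · (0,5)% 3/4 ok · (0,6)% 2/2 ok
Row 1: (1,0)% 3/5 ok · (1,1)% 5/8 ok · (1,2)@ 2/7 unhappy · (1,3)% 4/7 ok · (1,4)@ 1/6 unhappy · (1,6)% 4/4 ok
Row 2: (2,0)% 5/5 ok · (2,1)% 6/8 ok · (2,2)% 4/7 ok · (2,3)@ 3/7 ok · (2,4)% 4/6 ok · (2,5)% 6/7 ok · (2,6)% 4/4 ok
Row 3: (3,0)% 4/5 ok · (3,1)% 6/8 ok · (3,2)@ 2/7 unhappy · (3,4)% 5/6 ok · (3,5)% 6/6 ok · (3,6)% 4/4 ok
Row 4: (4,0)% 3/5 ok · (4,1)@ 2/7 unhappy · (4,2)% 3/6 ok · (4,3)% 4/5 ok · (4,5)% 6/6 ok
Row 5: (5,0)% 2/5 ok · (5,1)@ 2/7 unhappy · (5,3)% 6/6 ok · (5,4)% 6/6 ok · (5,5)% 5/5 ok · (5,6)% 3/3 ok
Row 6: (6,0)% 1/3 ok · (6,1)@ 1/4 unhappy · (6,2)% 2/4 ok · (6,3)% 4/4 ok · (6,4)% 4/4 ok · (6,6)% 2/2 ok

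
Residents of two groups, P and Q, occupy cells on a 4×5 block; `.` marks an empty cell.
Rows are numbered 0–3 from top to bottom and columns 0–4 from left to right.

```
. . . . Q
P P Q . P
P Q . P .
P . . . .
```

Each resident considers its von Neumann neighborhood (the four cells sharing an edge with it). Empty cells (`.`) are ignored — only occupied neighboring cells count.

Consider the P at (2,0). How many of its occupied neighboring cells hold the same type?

2

Occupied neighbors of (2,0): (1,0)=P, (3,0)=P, (2,1)=Q.
Same type (P): 2 of 3.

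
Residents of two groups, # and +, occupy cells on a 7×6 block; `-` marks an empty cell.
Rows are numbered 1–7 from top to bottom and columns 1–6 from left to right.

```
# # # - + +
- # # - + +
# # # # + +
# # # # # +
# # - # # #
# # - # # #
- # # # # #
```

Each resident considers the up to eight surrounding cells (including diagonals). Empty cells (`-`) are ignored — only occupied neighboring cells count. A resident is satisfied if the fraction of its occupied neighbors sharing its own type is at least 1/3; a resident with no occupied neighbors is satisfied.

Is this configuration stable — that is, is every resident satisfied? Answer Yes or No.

Yes

(1,1)# 2/2 ok
(1,2)# 4/4 ok
(1,3)# 3/3 ok
(1,5)+ 3/3 ok
(1,6)+ 3/3 ok
(2,2)# 7/7 ok
(2,3)# 6/6 ok
(2,5)+ 5/6 ok
(2,6)+ 5/5 ok
(3,1)# 4/4 ok
(3,2)# 7/7 ok
(3,3)# 7/7 ok
(3,4)# 5/7 ok
(3,5)+ 4/7 ok
(3,6)+ 4/5 ok
(4,1)# 5/5 ok
(4,2)# 7/7 ok
(4,3)# 7/7 ok
(4,4)# 6/7 ok
(4,5)# 5/8 ok
(4,6)+ 2/5 ok
(5,1)# 5/5 ok
(5,2)# 6/6 ok
(5,4)# 6/6 ok
(5,5)# 7/8 ok
(5,6)# 4/5 ok
(6,1)# 4/4 ok
(6,2)# 5/5 ok
(6,4)# 6/6 ok
(6,5)# 8/8 ok
(6,6)# 5/5 ok
(7,2)# 3/3 ok
(7,3)# 4/4 ok
(7,4)# 4/4 ok
(7,5)# 5/5 ok
(7,6)# 3/3 ok
All meet the threshold, so the configuration is stable.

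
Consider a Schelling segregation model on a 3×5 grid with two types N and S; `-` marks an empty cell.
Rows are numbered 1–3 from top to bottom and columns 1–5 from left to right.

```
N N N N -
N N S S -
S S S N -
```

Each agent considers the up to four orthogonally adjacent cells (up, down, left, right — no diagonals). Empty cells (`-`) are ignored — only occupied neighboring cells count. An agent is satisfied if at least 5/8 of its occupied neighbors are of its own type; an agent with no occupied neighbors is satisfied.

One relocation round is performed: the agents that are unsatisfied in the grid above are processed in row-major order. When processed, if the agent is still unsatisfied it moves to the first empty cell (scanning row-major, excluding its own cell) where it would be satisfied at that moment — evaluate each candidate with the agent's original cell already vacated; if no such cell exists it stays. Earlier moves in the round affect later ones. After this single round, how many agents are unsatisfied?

Initially unsatisfied (in order): (1,4), (2,2), (2,3), (2,4), (3,1), (3,4).
  (1,4) → (1,5).
  (2,2) → (1,4).
  (2,3): now satisfied by earlier moves; stays.
  (2,4): no empty cell satisfies it; stays.
  (3,1): no empty cell satisfies it; stays.
  (3,4) → (3,5).
Resulting grid:
N N N N N
N - S S -
S S S - N
Unsatisfied now: (2,1), (2,4), (3,1).

3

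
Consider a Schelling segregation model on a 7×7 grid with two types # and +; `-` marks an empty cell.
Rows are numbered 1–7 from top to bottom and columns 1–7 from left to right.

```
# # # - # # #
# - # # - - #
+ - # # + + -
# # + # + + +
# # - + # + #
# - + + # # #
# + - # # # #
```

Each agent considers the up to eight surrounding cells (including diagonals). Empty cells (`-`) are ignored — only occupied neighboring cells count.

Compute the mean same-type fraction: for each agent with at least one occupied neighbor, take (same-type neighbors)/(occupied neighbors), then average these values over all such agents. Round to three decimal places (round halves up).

0.687

Row 1: (1,1)# 2/2 · (1,2)# 4/4 · (1,3)# 3/3 · (1,5)# 2/2 · (1,6)# 3/3 · (1,7)# 2/2
Row 2: (2,1)# 2/3 · (2,3)# 5/5 · (2,4)# 5/6 · (2,7)# 2/3
Row 3: (3,1)+ 0/3 · (3,3)# 5/6 · (3,4)# 4/7 · (3,5)+ 3/6 · (3,6)+ 4/5
Row 4: (4,1)# 3/4 · (4,2)# 4/6 · (4,3)+ 1/6 · (4,4)# 3/7 · (4,5)+ 5/8 · (4,6)+ 5/7 · (4,7)+ 3/4
Row 5: (5,1)# 4/4 · (5,2)# 4/6 · (5,4)+ 4/7 · (5,5)# 3/8 · (5,6)+ 3/8 · (5,7)# 2/5
Row 6: (6,1)# 3/4 · (6,3)+ 3/5 · (6,4)+ 2/6 · (6,5)# 5/8 · (6,6)# 7/8 · (6,7)# 4/5
Row 7: (7,1)# 1/2 · (7,2)+ 1/3 · (7,4)# 2/4 · (7,5)# 4/5 · (7,6)# 5/5 · (7,7)# 3/3
Sum over 40 agents: 2/2 + 4/4 + 3/3 + 2/2 + 3/3 + 2/2 + 2/3 + 5/5 + 5/6 + 2/3 + 0/3 + 5/6 + 4/7 + 3/6 + 4/5 + 3/4 + 4/6 + 1/6 + 3/7 + 5/8 + 5/7 + 3/4 + 4/4 + 4/6 + 4/7 + 3/8 + 3/8 + 2/5 + 3/4 + 3/5 + 2/6 + 5/8 + 7/8 + 4/5 + 1/2 + 1/3 + 2/4 + 4/5 + 5/5 + 3/3 = 23081/840; mean = 23081/840 ÷ 40 = 23081/33600 = 0.686934… → 0.687.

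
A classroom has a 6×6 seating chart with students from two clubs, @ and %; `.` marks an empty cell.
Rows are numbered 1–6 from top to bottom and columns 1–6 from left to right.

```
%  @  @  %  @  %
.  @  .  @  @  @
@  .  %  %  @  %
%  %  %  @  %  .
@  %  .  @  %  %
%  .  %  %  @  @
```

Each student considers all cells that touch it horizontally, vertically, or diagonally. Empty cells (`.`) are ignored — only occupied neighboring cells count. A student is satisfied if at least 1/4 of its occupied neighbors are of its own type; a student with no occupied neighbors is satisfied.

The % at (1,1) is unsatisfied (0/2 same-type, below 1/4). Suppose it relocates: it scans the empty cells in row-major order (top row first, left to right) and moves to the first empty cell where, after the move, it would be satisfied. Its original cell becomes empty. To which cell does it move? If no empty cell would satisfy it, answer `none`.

(2,3)

Vacating (1,1). Empty cells in order:
  (2,1): 0/3 same-type → still unsatisfied.
  (2,3): 3/7 same-type → satisfied — stop here.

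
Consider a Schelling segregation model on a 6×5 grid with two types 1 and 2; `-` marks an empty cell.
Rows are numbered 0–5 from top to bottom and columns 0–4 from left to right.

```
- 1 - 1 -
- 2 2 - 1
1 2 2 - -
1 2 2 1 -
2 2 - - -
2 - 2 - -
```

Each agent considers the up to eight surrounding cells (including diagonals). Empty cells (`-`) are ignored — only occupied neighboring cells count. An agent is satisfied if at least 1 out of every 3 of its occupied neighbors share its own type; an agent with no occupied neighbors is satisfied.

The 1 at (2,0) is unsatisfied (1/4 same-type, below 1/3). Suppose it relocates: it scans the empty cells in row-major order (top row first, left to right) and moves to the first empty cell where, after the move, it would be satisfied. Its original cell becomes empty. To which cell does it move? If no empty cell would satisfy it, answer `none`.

(0,0)

Vacating (2,0). Empty cells in order:
  (0,0): 1/2 same-type → satisfied — stop here.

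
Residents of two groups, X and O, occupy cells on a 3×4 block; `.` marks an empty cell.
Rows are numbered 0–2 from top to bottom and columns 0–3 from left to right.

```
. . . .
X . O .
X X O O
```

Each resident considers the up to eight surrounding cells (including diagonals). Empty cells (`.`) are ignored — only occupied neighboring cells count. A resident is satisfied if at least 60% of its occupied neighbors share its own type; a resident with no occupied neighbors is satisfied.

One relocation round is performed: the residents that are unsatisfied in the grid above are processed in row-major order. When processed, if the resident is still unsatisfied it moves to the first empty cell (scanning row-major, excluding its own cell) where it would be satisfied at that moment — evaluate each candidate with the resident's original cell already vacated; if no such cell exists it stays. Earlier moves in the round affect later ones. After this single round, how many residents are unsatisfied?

Initially unsatisfied (in order): (2,1).
  (2,1) → (0,0).
Resulting grid:
X . . .
X . O .
X . O O
All satisfied now.

0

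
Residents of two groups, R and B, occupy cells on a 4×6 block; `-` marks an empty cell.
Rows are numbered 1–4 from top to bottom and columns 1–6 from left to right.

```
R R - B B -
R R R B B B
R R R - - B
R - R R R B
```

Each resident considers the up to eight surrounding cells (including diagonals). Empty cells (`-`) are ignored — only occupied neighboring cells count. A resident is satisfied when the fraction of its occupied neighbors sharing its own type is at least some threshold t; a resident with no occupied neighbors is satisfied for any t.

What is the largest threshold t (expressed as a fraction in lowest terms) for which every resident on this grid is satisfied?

1/3

(1,1)R 3/3
(1,2)R 4/4
(1,4)B 3/4
(1,5)B 4/4
(2,1)R 5/5
(2,2)R 7/7
(2,3)R 4/6
(2,4)B 3/5
(2,5)B 5/5
(2,6)B 3/3
(3,1)R 4/4
(3,2)R 7/7
(3,3)R 5/6
(3,6)B 3/4
(4,1)R 2/2
(4,3)R 3/3
(4,4)R 3/3
(4,5)R 1/3
(4,6)B 1/2
The smallest same-type fraction is 1/3 at (4,5), which reduces to 1/3. Any threshold above that leaves this resident unsatisfied.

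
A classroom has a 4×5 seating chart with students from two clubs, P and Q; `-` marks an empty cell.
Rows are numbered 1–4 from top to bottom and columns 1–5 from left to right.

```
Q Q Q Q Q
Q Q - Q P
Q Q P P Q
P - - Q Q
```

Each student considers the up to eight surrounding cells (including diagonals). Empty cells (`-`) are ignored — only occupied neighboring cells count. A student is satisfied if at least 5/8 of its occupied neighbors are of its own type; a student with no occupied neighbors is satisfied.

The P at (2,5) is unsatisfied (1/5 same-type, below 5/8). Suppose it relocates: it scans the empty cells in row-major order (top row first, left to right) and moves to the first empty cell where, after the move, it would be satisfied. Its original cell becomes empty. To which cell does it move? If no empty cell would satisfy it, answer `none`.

none

Vacating (2,5). Empty cells in order:
  (2,3): 2/8 same-type → still unsatisfied.
  (4,2): 2/4 same-type → still unsatisfied.
  (4,3): 2/4 same-type → still unsatisfied.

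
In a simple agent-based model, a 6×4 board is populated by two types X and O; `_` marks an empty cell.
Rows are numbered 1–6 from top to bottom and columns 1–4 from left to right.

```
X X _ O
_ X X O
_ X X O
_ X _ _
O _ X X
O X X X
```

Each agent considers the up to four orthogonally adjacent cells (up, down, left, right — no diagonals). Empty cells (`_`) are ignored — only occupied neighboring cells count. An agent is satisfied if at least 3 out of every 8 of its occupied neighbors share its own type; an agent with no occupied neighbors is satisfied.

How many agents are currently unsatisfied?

Row 1: (1,1)X 1/1 ✓ · (1,2)X 2/2 ✓ · (1,4)O 1/1 ✓
Row 2: (2,2)X 3/3 ✓ · (2,3)X 2/3 ✓ · (2,4)O 2/3 ✓
Row 3: (3,2)X 3/3 ✓ · (3,3)X 2/3 ✓ · (3,4)O 1/2 ✓
Row 4: (4,2)X 1/1 ✓
Row 5: (5,1)O 1/1 ✓ · (5,3)X 2/2 ✓ · (5,4)X 2/2 ✓
Row 6: (6,1)O 1/2 ✓ · (6,2)X 1/2 ✓ · (6,3)X 3/3 ✓ · (6,4)X 2/2 ✓
Every one meets the threshold.

0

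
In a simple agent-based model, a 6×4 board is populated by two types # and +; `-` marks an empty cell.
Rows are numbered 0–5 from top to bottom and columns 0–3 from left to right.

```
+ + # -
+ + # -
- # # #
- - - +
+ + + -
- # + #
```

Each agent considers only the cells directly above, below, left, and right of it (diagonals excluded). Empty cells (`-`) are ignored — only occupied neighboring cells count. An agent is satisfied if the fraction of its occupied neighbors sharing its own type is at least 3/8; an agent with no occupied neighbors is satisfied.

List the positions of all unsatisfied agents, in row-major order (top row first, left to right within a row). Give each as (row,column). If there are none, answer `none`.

(0,0)+ 2/2 ok
(0,1)+ 2/3 ok
(0,2)# 1/2 ok
(1,0)+ 2/2 ok
(1,1)+ 2/4 ok
(1,2)# 2/3 ok
(2,1)# 1/2 ok
(2,2)# 3/3 ok
(2,3)# 1/2 ok
(3,3)+ 0/1 unhappy
(4,0)+ 1/1 ok
(4,1)+ 2/3 ok
(4,2)+ 2/2 ok
(5,1)# 0/2 unhappy
(5,2)+ 1/3 unhappy
(5,3)# 0/1 unhappy

(3,3), (5,1), (5,2), (5,3)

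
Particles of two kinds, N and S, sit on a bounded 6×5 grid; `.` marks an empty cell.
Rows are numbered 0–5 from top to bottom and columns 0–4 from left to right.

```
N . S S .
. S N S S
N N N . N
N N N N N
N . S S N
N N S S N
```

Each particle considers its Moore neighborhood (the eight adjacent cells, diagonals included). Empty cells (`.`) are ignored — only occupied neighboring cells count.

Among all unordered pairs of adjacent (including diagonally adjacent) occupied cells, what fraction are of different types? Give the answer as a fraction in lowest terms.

23/61

Scan each occupied cell's neighbors to the right and below (and the two forward diagonals) so each pair is counted once.
Row 0: N(0,0)–S(1,1)≠ S(0,2)–S(0,3)= S(0,2)–N(1,2)≠ S(0,2)–S(1,3)= S(0,2)–S(1,1)= S(0,3)–S(1,3)= S(0,3)–S(1,4)= S(0,3)–N(1,2)≠  → 3/8 unlike.
Row 1: S(1,1)–N(1,2)≠ S(1,1)–N(2,1)≠ S(1,1)–N(2,2)≠ S(1,1)–N(2,0)≠ N(1,2)–S(1,3)≠ N(1,2)–N(2,2)= N(1,2)–N(2,1)= S(1,3)–S(1,4)= S(1,3)–N(2,4)≠ S(1,3)–N(2,2)≠ S(1,4)–N(2,4)≠  → 8/11 unlike.
Row 2: N(2,0)–N(2,1)= N(2,0)–N(3,0)= N(2,0)–N(3,1)= N(2,1)–N(2,2)= N(2,1)–N(3,1)= N(2,1)–N(3,2)= N(2,1)–N(3,0)= N(2,2)–N(3,2)= N(2,2)–N(3,3)= N(2,2)–N(3,1)= N(2,4)–N(3,4)= N(2,4)–N(3,3)=  → 0/12 unlike.
Row 3: N(3,0)–N(3,1)= N(3,0)–N(4,0)= N(3,1)–N(3,2)= N(3,1)–S(4,2)≠ N(3,1)–N(4,0)= N(3,2)–N(3,3)= N(3,2)–S(4,2)≠ N(3,2)–S(4,3)≠ N(3,3)–N(3,4)= N(3,3)–S(4,3)≠ N(3,3)–N(4,4)= N(3,3)–S(4,2)≠ N(3,4)–N(4,4)= N(3,4)–S(4,3)≠  → 6/14 unlike.
Row 4: N(4,0)–N(5,0)= N(4,0)–N(5,1)= S(4,2)–S(4,3)= S(4,2)–S(5,2)= S(4,2)–S(5,3)= S(4,2)–N(5,1)≠ S(4,3)–N(4,4)≠ S(4,3)–S(5,3)= S(4,3)–N(5,4)≠ S(4,3)–S(5,2)= N(4,4)–N(5,4)= N(4,4)–S(5,3)≠  → 4/12 unlike.
Row 5: N(5,0)–N(5,1)= N(5,1)–S(5,2)≠ S(5,2)–S(5,3)= S(5,3)–N(5,4)≠  → 2/4 unlike.
Total adjacent occupied pairs: 61; unlike-type pairs: 23.
23/61 is already in lowest terms.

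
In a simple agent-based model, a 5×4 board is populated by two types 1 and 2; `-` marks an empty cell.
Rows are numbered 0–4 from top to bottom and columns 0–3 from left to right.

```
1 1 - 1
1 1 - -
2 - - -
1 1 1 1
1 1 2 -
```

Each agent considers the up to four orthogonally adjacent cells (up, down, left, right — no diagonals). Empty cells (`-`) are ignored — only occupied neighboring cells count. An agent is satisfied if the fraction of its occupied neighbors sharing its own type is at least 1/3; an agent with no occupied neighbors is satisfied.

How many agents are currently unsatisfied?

2

(0,0)1 2/2 ✓
(0,1)1 2/2 ✓
(0,3)1 0/0 ✓
(1,0)1 2/3 ✓
(1,1)1 2/2 ✓
(2,0)2 0/2 ✗
(3,0)1 2/3 ✓
(3,1)1 3/3 ✓
(3,2)1 2/3 ✓
(3,3)1 1/1 ✓
(4,0)1 2/2 ✓
(4,1)1 2/3 ✓
(4,2)2 0/2 ✗
Unsatisfied: (2,0), (4,2) — 2 in total.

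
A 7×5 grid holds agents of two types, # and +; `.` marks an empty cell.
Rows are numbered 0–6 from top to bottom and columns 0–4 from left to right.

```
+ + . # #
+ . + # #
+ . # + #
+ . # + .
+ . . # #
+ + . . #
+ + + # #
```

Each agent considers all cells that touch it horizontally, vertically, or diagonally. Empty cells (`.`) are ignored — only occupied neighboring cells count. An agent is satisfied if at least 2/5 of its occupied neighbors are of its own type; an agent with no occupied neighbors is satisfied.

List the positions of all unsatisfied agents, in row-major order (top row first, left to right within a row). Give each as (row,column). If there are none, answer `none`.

Row 0: (0,0)+ 2/2 ✓ · (0,1)+ 3/3 ✓ · (0,3)# 3/4 ✓ · (0,4)# 3/3 ✓
Row 1: (1,0)+ 3/3 ✓ · (1,2)+ 2/5 ✓ · (1,3)# 5/7 ✓ · (1,4)# 4/5 ✓
Row 2: (2,0)+ 2/2 ✓ · (2,2)# 2/5 ✓ · (2,3)+ 2/7 ✗ · (2,4)# 2/4 ✓
Row 3: (3,0)+ 2/2 ✓ · (3,2)# 2/4 ✓ · (3,3)+ 1/6 ✗
Row 4: (4,0)+ 3/3 ✓ · (4,3)# 3/4 ✓ · (4,4)# 2/3 ✓
Row 5: (5,0)+ 4/4 ✓ · (5,1)+ 5/5 ✓ · (5,4)# 4/4 ✓
Row 6: (6,0)+ 3/3 ✓ · (6,1)+ 4/4 ✓ · (6,2)+ 2/3 ✓ · (6,3)# 2/3 ✓ · (6,4)# 2/2 ✓

(2,3), (3,3)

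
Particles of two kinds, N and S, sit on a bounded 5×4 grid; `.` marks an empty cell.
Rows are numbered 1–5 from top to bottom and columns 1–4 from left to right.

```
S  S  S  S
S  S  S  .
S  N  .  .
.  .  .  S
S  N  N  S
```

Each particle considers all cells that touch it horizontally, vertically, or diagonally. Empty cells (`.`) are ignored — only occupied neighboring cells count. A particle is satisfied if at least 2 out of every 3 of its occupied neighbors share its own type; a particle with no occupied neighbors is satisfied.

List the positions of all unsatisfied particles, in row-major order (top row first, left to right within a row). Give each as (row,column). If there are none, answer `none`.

(1,1)S 3/3 satisfied
(1,2)S 5/5 satisfied
(1,3)S 4/4 satisfied
(1,4)S 2/2 satisfied
(2,1)S 4/5 satisfied
(2,2)S 6/7 satisfied
(2,3)S 4/5 satisfied
(3,1)S 2/3 satisfied
(3,2)N 0/4 not
(4,4)S 1/2 not
(5,1)S 0/1 not
(5,2)N 1/2 not
(5,3)N 1/3 not
(5,4)S 1/2 not

(3,2), (4,4), (5,1), (5,2), (5,3), (5,4)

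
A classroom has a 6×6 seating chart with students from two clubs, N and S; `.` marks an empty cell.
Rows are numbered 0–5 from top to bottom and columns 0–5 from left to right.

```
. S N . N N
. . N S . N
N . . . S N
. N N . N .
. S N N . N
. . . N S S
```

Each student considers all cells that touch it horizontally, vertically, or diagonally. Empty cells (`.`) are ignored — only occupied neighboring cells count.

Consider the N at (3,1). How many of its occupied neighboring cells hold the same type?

3

Occupied neighbors of (3,1): (2,0)=N, (3,2)=N, (4,1)=S, (4,2)=N.
Same type (N): 3 of 4.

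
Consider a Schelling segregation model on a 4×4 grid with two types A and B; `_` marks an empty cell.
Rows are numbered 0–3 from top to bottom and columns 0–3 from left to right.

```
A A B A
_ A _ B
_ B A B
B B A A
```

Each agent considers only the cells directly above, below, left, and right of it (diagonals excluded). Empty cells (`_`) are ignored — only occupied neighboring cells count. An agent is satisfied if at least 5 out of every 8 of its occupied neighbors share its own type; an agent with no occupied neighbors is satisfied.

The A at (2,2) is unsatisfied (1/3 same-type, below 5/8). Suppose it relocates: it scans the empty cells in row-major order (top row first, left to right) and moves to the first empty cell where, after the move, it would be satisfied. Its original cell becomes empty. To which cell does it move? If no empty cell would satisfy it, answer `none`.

(1,0)

Vacating (2,2). Empty cells in order:
  (1,0): 2/2 same-type → satisfied — stop here.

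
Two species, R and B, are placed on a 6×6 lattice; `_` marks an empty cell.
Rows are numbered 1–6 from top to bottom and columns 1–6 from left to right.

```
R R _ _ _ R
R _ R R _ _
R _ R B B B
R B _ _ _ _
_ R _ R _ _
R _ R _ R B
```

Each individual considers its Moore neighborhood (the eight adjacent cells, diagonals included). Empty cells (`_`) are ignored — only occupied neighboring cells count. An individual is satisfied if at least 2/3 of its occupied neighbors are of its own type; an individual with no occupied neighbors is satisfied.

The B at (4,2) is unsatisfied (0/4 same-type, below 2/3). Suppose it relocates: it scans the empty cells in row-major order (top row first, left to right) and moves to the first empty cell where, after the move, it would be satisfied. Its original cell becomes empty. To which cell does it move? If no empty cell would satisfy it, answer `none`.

Vacating (4,2). Empty cells in order:
  (1,3): 0/3 same-type → still unsatisfied.
  (1,4): 0/2 same-type → still unsatisfied.
  (1,5): 0/2 same-type → still unsatisfied.
  (2,2): 0/6 same-type → still unsatisfied.
  (2,5): 3/5 same-type → still unsatisfied.
  (2,6): 2/3 same-type → satisfied — stop here.

(2,6)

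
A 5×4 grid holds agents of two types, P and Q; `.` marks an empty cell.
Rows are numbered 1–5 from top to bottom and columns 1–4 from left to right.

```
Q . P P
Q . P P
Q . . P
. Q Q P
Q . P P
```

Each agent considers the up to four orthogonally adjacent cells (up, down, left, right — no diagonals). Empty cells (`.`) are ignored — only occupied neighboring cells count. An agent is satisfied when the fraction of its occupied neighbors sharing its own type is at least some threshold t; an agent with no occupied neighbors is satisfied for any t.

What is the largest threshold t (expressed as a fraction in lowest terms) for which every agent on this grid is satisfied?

(1,1)Q 1/1
(1,3)P 2/2
(1,4)P 2/2
(2,1)Q 2/2
(2,3)P 2/2
(2,4)P 3/3
(3,1)Q 1/1
(3,4)P 2/2
(4,2)Q 1/1
(4,3)Q 1/3
(4,4)P 2/3
(5,1)Q — no occupied neighbors
(5,3)P 1/2
(5,4)P 2/2
The smallest same-type fraction is 1/3 at (4,3), which reduces to 1/3. Any threshold above that leaves this agent unsatisfied.

1/3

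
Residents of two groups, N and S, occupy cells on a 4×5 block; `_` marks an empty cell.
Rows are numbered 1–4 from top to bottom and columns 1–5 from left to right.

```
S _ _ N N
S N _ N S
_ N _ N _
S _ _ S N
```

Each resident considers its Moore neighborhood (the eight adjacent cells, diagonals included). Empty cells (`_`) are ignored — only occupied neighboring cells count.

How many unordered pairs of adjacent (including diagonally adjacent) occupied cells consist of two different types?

10

Scan each occupied cell's neighbors to the right and below (and the two forward diagonals) so each pair is counted once.
From row 1: 3 unlike of 7 pairs (running 3/7).
From row 2: 4 unlike of 6 pairs (running 7/13).
From row 3: 2 unlike of 3 pairs (running 9/16).
From row 4: 1 unlike of 1 pairs (running 10/17).
Total adjacent occupied pairs: 17; unlike-type pairs: 10.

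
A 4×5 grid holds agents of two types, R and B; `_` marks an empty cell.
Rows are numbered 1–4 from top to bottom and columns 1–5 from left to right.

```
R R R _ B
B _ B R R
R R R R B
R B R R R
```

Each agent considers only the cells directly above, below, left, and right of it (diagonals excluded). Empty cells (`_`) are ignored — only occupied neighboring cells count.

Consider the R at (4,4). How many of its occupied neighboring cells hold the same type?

3

Occupied neighbors of (4,4): (3,4)=R, (4,3)=R, (4,5)=R.
Same type (R): 3 of 3.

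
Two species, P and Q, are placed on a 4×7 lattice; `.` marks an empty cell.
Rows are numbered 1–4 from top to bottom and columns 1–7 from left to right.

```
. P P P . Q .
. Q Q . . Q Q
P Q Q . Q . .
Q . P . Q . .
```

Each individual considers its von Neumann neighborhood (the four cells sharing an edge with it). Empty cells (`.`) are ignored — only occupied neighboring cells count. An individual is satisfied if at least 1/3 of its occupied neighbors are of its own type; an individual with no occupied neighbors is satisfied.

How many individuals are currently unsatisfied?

3

Row 1: (1,2)P 1/2 satisfied · (1,3)P 2/3 satisfied · (1,4)P 1/1 satisfied · (1,6)Q 1/1 satisfied
Row 2: (2,2)Q 2/3 satisfied · (2,3)Q 2/3 satisfied · (2,6)Q 2/2 satisfied · (2,7)Q 1/1 satisfied
Row 3: (3,1)P 0/2 not · (3,2)Q 2/3 satisfied · (3,3)Q 2/3 satisfied · (3,5)Q 1/1 satisfied
Row 4: (4,1)Q 0/1 not · (4,3)P 0/1 not · (4,5)Q 1/1 satisfied
Unsatisfied: (3,1), (4,1), (4,3) — 3 in total.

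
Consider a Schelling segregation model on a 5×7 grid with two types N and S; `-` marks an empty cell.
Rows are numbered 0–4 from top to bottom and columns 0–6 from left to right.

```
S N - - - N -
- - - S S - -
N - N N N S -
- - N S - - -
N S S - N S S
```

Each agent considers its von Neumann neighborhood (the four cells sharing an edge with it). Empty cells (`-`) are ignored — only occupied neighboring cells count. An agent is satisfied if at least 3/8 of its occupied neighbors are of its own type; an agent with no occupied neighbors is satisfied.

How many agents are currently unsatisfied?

Row 0: (0,0)S 0/1 not · (0,1)N 0/1 not · (0,5)N 0/0 satisfied
Row 1: (1,3)S 1/2 satisfied · (1,4)S 1/2 satisfied
Row 2: (2,0)N 0/0 satisfied · (2,2)N 2/2 satisfied · (2,3)N 2/4 satisfied · (2,4)N 1/3 not · (2,5)S 0/1 not
Row 3: (3,2)N 1/3 not · (3,3)S 0/2 not
Row 4: (4,0)N 0/1 not · (4,1)S 1/2 satisfied · (4,2)S 1/2 satisfied · (4,4)N 0/1 not · (4,5)S 1/2 satisfied · (4,6)S 1/1 satisfied
Unsatisfied: (0,0), (0,1), (2,4), (2,5), (3,2), (3,3), (4,0), (4,4) — 8 in total.

8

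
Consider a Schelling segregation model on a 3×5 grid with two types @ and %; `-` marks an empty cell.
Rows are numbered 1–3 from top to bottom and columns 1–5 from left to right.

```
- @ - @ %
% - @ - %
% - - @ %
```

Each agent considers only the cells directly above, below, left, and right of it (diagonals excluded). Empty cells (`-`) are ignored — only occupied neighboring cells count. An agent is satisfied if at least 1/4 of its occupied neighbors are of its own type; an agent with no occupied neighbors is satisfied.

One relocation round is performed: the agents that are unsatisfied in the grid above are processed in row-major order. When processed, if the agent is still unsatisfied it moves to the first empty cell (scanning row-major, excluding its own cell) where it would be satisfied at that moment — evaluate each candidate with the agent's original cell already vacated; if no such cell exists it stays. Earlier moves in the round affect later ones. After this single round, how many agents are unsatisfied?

Initially unsatisfied (in order): (1,4), (3,4).
  (1,4) → (1,1).
  (3,4) → (1,3).
Resulting grid:
@ @ @ - %
% - @ - %
% - - - %
All satisfied now.

0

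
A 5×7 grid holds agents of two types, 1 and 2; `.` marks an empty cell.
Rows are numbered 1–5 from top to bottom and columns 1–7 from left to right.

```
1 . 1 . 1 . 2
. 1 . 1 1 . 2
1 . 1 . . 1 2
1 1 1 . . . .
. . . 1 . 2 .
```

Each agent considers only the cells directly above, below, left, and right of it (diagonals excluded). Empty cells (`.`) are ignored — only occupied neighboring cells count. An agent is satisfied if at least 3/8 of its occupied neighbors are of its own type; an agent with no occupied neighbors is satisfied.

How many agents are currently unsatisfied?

Row 1: (1,1)1 0/0 ✓ · (1,3)1 0/0 ✓ · (1,5)1 1/1 ✓ · (1,7)2 1/1 ✓
Row 2: (2,2)1 0/0 ✓ · (2,4)1 1/1 ✓ · (2,5)1 2/2 ✓ · (2,7)2 2/2 ✓
Row 3: (3,1)1 1/1 ✓ · (3,3)1 1/1 ✓ · (3,6)1 0/1 ✗ · (3,7)2 1/2 ✓
Row 4: (4,1)1 2/2 ✓ · (4,2)1 2/2 ✓ · (4,3)1 2/2 ✓
Row 5: (5,4)1 0/0 ✓ · (5,6)2 0/0 ✓
Unsatisfied: (3,6) — 1 in total.

1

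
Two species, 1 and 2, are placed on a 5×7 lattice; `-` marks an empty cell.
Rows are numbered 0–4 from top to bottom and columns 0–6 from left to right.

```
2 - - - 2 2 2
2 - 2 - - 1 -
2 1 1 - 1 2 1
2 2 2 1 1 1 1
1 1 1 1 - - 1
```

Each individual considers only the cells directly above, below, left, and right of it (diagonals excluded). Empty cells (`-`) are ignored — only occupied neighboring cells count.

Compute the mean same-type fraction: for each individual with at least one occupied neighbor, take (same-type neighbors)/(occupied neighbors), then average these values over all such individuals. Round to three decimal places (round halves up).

0.623

Row 0: (0,0)2 1/1 · (0,4)2 1/1 · (0,5)2 2/3 · (0,6)2 1/1
Row 1: (1,0)2 2/2 · (1,2)2 0/1 · (1,5)1 0/2
Row 2: (2,0)2 2/3 · (2,1)1 1/3 · (2,2)1 1/3 · (2,4)1 1/2 · (2,5)2 0/4 · (2,6)1 1/2
Row 3: (3,0)2 2/3 · (3,1)2 2/4 · (3,2)2 1/4 · (3,3)1 2/3 · (3,4)1 3/3 · (3,5)1 2/3 · (3,6)1 3/3
Row 4: (4,0)1 1/2 · (4,1)1 2/3 · (4,2)1 2/3 · (4,3)1 2/2 · (4,6)1 1/1
Sum over 25 individuals: 1/1 + 1/1 + 2/3 + 1/1 + 2/2 + 0/1 + 0/2 + 2/3 + 1/3 + 1/3 + 1/2 + 0/4 + 1/2 + 2/3 + 2/4 + 1/4 + 2/3 + 3/3 + 2/3 + 3/3 + 1/2 + 2/3 + 2/3 + 2/2 + 1/1 = 187/12; mean = 187/12 ÷ 25 = 187/300 = 0.623333… → 0.623.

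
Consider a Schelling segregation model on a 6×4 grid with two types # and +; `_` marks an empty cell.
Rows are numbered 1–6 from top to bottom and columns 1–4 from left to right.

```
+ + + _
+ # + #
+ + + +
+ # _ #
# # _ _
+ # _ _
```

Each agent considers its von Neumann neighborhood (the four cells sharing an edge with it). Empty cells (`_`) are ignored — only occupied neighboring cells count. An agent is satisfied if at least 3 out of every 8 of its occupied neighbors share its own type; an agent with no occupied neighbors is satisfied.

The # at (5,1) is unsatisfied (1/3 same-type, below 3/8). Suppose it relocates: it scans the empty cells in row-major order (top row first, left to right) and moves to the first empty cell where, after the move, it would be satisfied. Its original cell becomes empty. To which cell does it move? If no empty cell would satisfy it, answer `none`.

(1,4)

Vacating (5,1). Empty cells in order:
  (1,4): 1/2 same-type → satisfied — stop here.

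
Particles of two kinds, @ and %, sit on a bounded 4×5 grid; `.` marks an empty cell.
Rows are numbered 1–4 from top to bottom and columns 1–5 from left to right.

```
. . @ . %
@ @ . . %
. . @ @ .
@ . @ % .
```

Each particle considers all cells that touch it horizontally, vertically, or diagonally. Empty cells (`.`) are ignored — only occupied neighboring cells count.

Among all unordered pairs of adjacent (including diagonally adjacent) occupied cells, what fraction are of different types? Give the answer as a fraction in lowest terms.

4/11

Scan each occupied cell's neighbors to the right and below (and the two forward diagonals) so each pair is counted once.
From row 1: 0 unlike of 2 pairs (running 0/2).
From row 2: 1 unlike of 3 pairs (running 1/5).
From row 3: 2 unlike of 5 pairs (running 3/10).
From row 4: 1 unlike of 1 pairs (running 4/11).
Total adjacent occupied pairs: 11; unlike-type pairs: 4.
4/11 is already in lowest terms.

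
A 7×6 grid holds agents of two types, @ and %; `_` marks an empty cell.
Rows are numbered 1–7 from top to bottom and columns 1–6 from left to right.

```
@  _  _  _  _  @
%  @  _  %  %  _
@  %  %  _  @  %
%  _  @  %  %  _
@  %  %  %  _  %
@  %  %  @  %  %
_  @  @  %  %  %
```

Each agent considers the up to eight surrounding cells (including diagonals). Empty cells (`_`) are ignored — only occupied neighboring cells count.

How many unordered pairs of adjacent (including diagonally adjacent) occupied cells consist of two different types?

Scan each occupied cell's neighbors to the right and below (and the two forward diagonals) so each pair is counted once.
Row 1: @(1,1)–%(2,1)≠ @(1,1)–@(2,2)= @(1,6)–%(2,5)≠  → 2/3 unlike.
Row 2: %(2,1)–@(2,2)≠ %(2,1)–@(3,1)≠ %(2,1)–%(3,2)= @(2,2)–%(3,2)≠ @(2,2)–%(3,3)≠ @(2,2)–@(3,1)= %(2,4)–%(2,5)= %(2,4)–@(3,5)≠ %(2,4)–%(3,3)= %(2,5)–@(3,5)≠ %(2,5)–%(3,6)=  → 6/11 unlike.
Row 3: @(3,1)–%(3,2)≠ @(3,1)–%(4,1)≠ %(3,2)–%(3,3)= %(3,2)–@(4,3)≠ %(3,2)–%(4,1)= %(3,3)–@(4,3)≠ %(3,3)–%(4,4)= @(3,5)–%(3,6)≠ @(3,5)–%(4,5)≠ @(3,5)–%(4,4)≠ %(3,6)–%(4,5)=  → 7/11 unlike.
Row 4: %(4,1)–@(5,1)≠ %(4,1)–%(5,2)= @(4,3)–%(4,4)≠ @(4,3)–%(5,3)≠ @(4,3)–%(5,4)≠ @(4,3)–%(5,2)≠ %(4,4)–%(4,5)= %(4,4)–%(5,4)= %(4,4)–%(5,3)= %(4,5)–%(5,6)= %(4,5)–%(5,4)=  → 5/11 unlike.
Row 5: @(5,1)–%(5,2)≠ @(5,1)–@(6,1)= @(5,1)–%(6,2)≠ %(5,2)–%(5,3)= %(5,2)–%(6,2)= %(5,2)–%(6,3)= %(5,2)–@(6,1)≠ %(5,3)–%(5,4)= %(5,3)–%(6,3)= %(5,3)–@(6,4)≠ %(5,3)–%(6,2)= %(5,4)–@(6,4)≠ %(5,4)–%(6,5)= %(5,4)–%(6,3)= %(5,6)–%(6,6)= %(5,6)–%(6,5)=  → 5/16 unlike.
Row 6: @(6,1)–%(6,2)≠ @(6,1)–@(7,2)= %(6,2)–%(6,3)= %(6,2)–@(7,2)≠ %(6,2)–@(7,3)≠ %(6,3)–@(6,4)≠ %(6,3)–@(7,3)≠ %(6,3)–%(7,4)= %(6,3)–@(7,2)≠ @(6,4)–%(6,5)≠ @(6,4)–%(7,4)≠ @(6,4)–%(7,5)≠ @(6,4)–@(7,3)= %(6,5)–%(6,6)= %(6,5)–%(7,5)= %(6,5)–%(7,6)= %(6,5)–%(7,4)= %(6,6)–%(7,6)= %(6,6)–%(7,5)=  → 9/19 unlike.
Row 7: @(7,2)–@(7,3)= @(7,3)–%(7,4)≠ %(7,4)–%(7,5)= %(7,5)–%(7,6)=  → 1/4 unlike.
Total adjacent occupied pairs: 75; unlike-type pairs: 35.

35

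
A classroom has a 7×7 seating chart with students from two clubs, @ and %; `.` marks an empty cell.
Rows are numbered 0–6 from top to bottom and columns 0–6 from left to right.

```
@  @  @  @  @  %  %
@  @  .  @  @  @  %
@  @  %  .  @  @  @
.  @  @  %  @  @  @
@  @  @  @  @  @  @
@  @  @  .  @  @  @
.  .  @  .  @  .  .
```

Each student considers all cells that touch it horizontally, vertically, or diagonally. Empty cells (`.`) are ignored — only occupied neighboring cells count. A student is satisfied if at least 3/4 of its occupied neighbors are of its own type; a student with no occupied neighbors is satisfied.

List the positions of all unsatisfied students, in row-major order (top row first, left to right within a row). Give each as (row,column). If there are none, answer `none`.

(0,5), (0,6), (1,5), (1,6), (2,2), (3,2), (3,3)

Row 0: (0,0)@ 3/3 satisfied · (0,1)@ 4/4 satisfied · (0,2)@ 4/4 satisfied · (0,3)@ 4/4 satisfied · (0,4)@ 4/5 satisfied · (0,5)% 2/5 not · (0,6)% 2/3 not
Row 1: (1,0)@ 5/5 satisfied · (1,1)@ 6/7 satisfied · (1,3)@ 5/6 satisfied · (1,4)@ 6/7 satisfied · (1,5)@ 5/8 not · (1,6)% 2/5 not
Row 2: (2,0)@ 4/4 satisfied · (2,1)@ 5/6 satisfied · (2,2)% 1/6 not · (2,4)@ 6/7 satisfied · (2,5)@ 7/8 satisfied · (2,6)@ 4/5 satisfied
Row 3: (3,1)@ 6/7 satisfied · (3,2)@ 5/7 not · (3,3)% 1/7 not · (3,4)@ 6/7 satisfied · (3,5)@ 8/8 satisfied · (3,6)@ 5/5 satisfied
Row 4: (4,0)@ 4/4 satisfied · (4,1)@ 7/7 satisfied · (4,2)@ 6/7 satisfied · (4,3)@ 6/7 satisfied · (4,4)@ 6/7 satisfied · (4,5)@ 8/8 satisfied · (4,6)@ 5/5 satisfied
Row 5: (5,0)@ 3/3 satisfied · (5,1)@ 6/6 satisfied · (5,2)@ 5/5 satisfied · (5,4)@ 5/5 satisfied · (5,5)@ 6/6 satisfied · (5,6)@ 3/3 satisfied
Row 6: (6,2)@ 2/2 satisfied · (6,4)@ 2/2 satisfied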